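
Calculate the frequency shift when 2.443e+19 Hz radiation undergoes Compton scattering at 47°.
1.445e+18 Hz (decrease)

Convert frequency to wavelength (c = 299792458 m/s):
λ₀ = c/f₀ = 299792458/2.443e+19 = 1.2271488e-11 m = 12.2715 pm

Calculate Compton shift:
Δλ = λ_C(1 - cos(47°)) = 0.7716 pm

Final wavelength:
λ' = λ₀ + Δλ = 12.2715 + 0.7716 = 13.0431 pm

Final frequency:
f' = c/λ' = 299792458/1.3043059e-11 = 2.2984827e+19 Hz

Frequency shift (decrease):
Δf = f₀ - f' = 2.443e+19 - 2.2984827e+19 = 1.445e+18 Hz

(Intermediate values are shown rounded; full precision is carried through to the final answer.)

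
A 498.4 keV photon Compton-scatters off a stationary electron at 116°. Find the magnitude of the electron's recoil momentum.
3.3033e-22 kg·m/s

The electron is initially at rest, so by conservation of momentum:
p⃗_e = p⃗₀ − p⃗'  (incident photon momentum minus scattered photon momentum)

Photon momentum magnitudes (p = h/λ = E/c):
λ₀ = hc/E₀ = 2.4876 pm → p₀ = h/λ₀ = 2.6636e-22 kg·m/s
Δλ = λ_C(1 − cos 116°) = 3.4899 pm
λ' = 5.9776 pm → p' = h/λ' = 1.1085e-22 kg·m/s

The scattered photon makes angle θ = 116° with the incident direction, so by the law of cosines:
|p⃗_e|² = p₀² + p'² − 2p₀p'cos θ
|p⃗_e|² = (2.6636e-22)² + (1.1085e-22)² − 2·2.6636e-22·1.1085e-22·cos(116°)
|p⃗_e| = 3.3033e-22 kg·m/s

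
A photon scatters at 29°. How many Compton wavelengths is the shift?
0.1254 λ_C

The Compton shift formula is:
Δλ = λ_C(1 - cos θ)

Dividing both sides by λ_C:
Δλ/λ_C = 1 - cos θ

For θ = 29°:
Δλ/λ_C = 1 - cos(29°)
Δλ/λ_C = 1 - 0.8746
Δλ/λ_C = 0.1254

This means the shift is 0.1254 × λ_C = 0.3042 pm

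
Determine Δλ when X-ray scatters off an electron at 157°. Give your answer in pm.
4.6597 pm

Using the Compton scattering formula:
Δλ = λ_C(1 - cos θ)

where λ_C = h/(m_e·c) ≈ 2.4263 pm is the Compton wavelength of an electron.

For θ = 157°:
cos(157°) = -0.9205
1 - cos(157°) = 1.9205

Δλ = 2.4263 × 1.9205
Δλ = 4.6597 pm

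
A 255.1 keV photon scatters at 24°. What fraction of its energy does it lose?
0.0414 (or 4.14%)

Calculate initial and final photon energies:

Initial: E₀ = 255.1 keV → λ₀ = 4.8602 pm
Compton shift: Δλ = 0.2098 pm
Final wavelength: λ' = 5.0700 pm
Final energy: E' = 244.5455 keV

Fractional energy loss:
(E₀ - E')/E₀ = (255.1000 - 244.5455)/255.1000
= 10.5545/255.1000
= 0.0414
= 4.14%

(Intermediate values are shown rounded; full precision is carried through to the final answer.)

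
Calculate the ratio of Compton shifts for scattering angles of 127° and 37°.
127° produces the larger shift by a factor of 7.955

Calculate both shifts using Δλ = λ_C(1 - cos θ):

For θ₁ = 37°:
Δλ₁ = 2.4263 × (1 - cos(37°))
Δλ₁ = 2.4263 × 0.2014
Δλ₁ = 0.4886 pm

For θ₂ = 127°:
Δλ₂ = 2.4263 × (1 - cos(127°))
Δλ₂ = 2.4263 × 1.6018
Δλ₂ = 3.8865 pm

The 127° angle produces the larger shift.
Ratio: 3.8865/0.4886 = 7.955

(Intermediate values are shown rounded; full precision is carried through to the final answer.)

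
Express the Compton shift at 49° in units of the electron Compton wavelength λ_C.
0.3439 λ_C

The Compton shift formula is:
Δλ = λ_C(1 - cos θ)

Dividing both sides by λ_C:
Δλ/λ_C = 1 - cos θ

For θ = 49°:
Δλ/λ_C = 1 - cos(49°)
Δλ/λ_C = 1 - 0.6561
Δλ/λ_C = 0.3439

This means the shift is 0.3439 × λ_C = 0.8345 pm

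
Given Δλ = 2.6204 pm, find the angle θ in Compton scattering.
94.59°

From the Compton formula Δλ = λ_C(1 - cos θ), we can solve for θ:

cos θ = 1 - Δλ/λ_C

Given:
- Δλ = 2.6204 pm
- λ_C = h/(m_e·c) ≈ 2.42631024 pm

cos θ = 1 - 2.6204/2.42631024
cos θ = 1 - 1.079994
cos θ = -0.079994

θ = arccos(-0.079994)
θ = 94.59°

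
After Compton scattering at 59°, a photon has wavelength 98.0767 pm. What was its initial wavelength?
96.9000 pm

From λ' = λ + Δλ, we have λ = λ' - Δλ

First calculate the Compton shift:
Δλ = λ_C(1 - cos θ)
Δλ = 2.4263 × (1 - cos(59°))
Δλ = 2.4263 × 0.4850
Δλ = 1.1767 pm

Initial wavelength:
λ = λ' - Δλ
λ = 98.0767 - 1.1767
λ = 96.9000 pm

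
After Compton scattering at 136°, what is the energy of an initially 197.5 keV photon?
118.6527 keV

First convert energy to wavelength:
λ = hc/E, with hc ≈ 1239.842 keV·pm (i.e. 1239.842 eV·nm)

For E = 197.5 keV = 197500 eV:
λ = 1239.842 keV·pm / 197.5 keV
λ = 6.2777 pm

Calculate the Compton shift:
Δλ = λ_C(1 - cos(136°)) = 2.4263 × 1.7193
Δλ = 4.1717 pm

Final wavelength:
λ' = 6.2777 + 4.1717 = 10.4493 pm

Final energy:
E' = hc/λ' = 1239.842 / 10.4493 = 118.6527 keV

(Intermediate values are shown rounded; full precision is carried through to the final answer.)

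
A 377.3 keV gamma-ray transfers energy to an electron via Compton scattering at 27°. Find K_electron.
28.1021 keV

By energy conservation: K_e = E_initial - E_final

First find the scattered photon energy:
Initial wavelength: λ = hc/E = 3.2861 pm
Compton shift: Δλ = λ_C(1 - cos(27°)) = 0.2645 pm
Final wavelength: λ' = 3.2861 + 0.2645 = 3.5505 pm
Final photon energy: E' = hc/λ' = 349.1979 keV

Electron kinetic energy:
K_e = E - E' = 377.3000 - 349.1979 = 28.1021 keV

(Intermediate values are shown rounded; full precision is carried through to the final answer.)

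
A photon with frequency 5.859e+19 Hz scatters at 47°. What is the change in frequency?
7.677e+18 Hz (decrease)

Convert frequency to wavelength (c = 299792458 m/s):
λ₀ = c/f₀ = 299792458/5.859e+19 = 5.1167854e-12 m = 5.1168 pm

Calculate Compton shift:
Δλ = λ_C(1 - cos(47°)) = 0.7716 pm

Final wavelength:
λ' = λ₀ + Δλ = 5.1168 + 0.7716 = 5.8884 pm

Final frequency:
f' = c/λ' = 299792458/5.8883561e-12 = 5.0912760e+19 Hz

Frequency shift (decrease):
Δf = f₀ - f' = 5.859e+19 - 5.0912760e+19 = 7.677e+18 Hz

(Intermediate values are shown rounded; full precision is carried through to the final answer.)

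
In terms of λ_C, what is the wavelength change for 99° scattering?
1.1564 λ_C

The Compton shift formula is:
Δλ = λ_C(1 - cos θ)

Dividing both sides by λ_C:
Δλ/λ_C = 1 - cos θ

For θ = 99°:
Δλ/λ_C = 1 - cos(99°)
Δλ/λ_C = 1 - -0.1564
Δλ/λ_C = 1.1564

This means the shift is 1.1564 × λ_C = 2.8059 pm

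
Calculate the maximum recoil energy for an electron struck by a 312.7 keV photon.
172.0897 keV

Maximum energy transfer occurs at θ = 180° (backscattering).

Initial photon: E₀ = 312.7 keV → λ₀ = 3.9650 pm

Maximum Compton shift (at 180°):
Δλ_max = 2λ_C = 2 × 2.4263 = 4.8526 pm

Final wavelength:
λ' = 3.9650 + 4.8526 = 8.8176 pm

Minimum photon energy (maximum energy to electron):
E'_min = hc/λ' = 140.6103 keV

Maximum electron kinetic energy:
K_max = E₀ - E'_min = 312.7000 - 140.6103 = 172.0897 keV

(Intermediate values are shown rounded; full precision is carried through to the final answer.)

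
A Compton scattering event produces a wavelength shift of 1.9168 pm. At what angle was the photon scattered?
77.88°

From the Compton formula Δλ = λ_C(1 - cos θ), we can solve for θ:

cos θ = 1 - Δλ/λ_C

Given:
- Δλ = 1.9168 pm
- λ_C = h/(m_e·c) ≈ 2.42631024 pm

cos θ = 1 - 1.9168/2.42631024
cos θ = 1 - 0.790006
cos θ = 0.209994

θ = arccos(0.209994)
θ = 77.88°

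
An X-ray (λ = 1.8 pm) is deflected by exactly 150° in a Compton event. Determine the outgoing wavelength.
6.3276 pm

Using the Compton formula: λ' = λ + λ_C(1 − cos θ)

For θ = 150°, cos θ = -√3/2 (exact) ≈ -0.8660, so:
1 − cos 150° = 1 − (-√3/2) ≈ 1.8660

Δλ = λ_C × 1.8660 = 2.4263 × 1.8660 = 4.5276 pm

λ' = 1.8 + 4.5276 = 6.3276 pm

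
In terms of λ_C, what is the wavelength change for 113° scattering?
1.3907 λ_C

The Compton shift formula is:
Δλ = λ_C(1 - cos θ)

Dividing both sides by λ_C:
Δλ/λ_C = 1 - cos θ

For θ = 113°:
Δλ/λ_C = 1 - cos(113°)
Δλ/λ_C = 1 - -0.3907
Δλ/λ_C = 1.3907

This means the shift is 1.3907 × λ_C = 3.3743 pm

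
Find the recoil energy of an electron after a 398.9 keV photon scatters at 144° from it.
233.5302 keV

By energy conservation: K_e = E_initial - E_final

First find the scattered photon energy:
Initial wavelength: λ = hc/E = 3.1082 pm
Compton shift: Δλ = λ_C(1 - cos(144°)) = 4.3892 pm
Final wavelength: λ' = 3.1082 + 4.3892 = 7.4974 pm
Final photon energy: E' = hc/λ' = 165.3698 keV

Electron kinetic energy:
K_e = E - E' = 398.9000 - 165.3698 = 233.5302 keV

(Intermediate values are shown rounded; full precision is carried through to the final answer.)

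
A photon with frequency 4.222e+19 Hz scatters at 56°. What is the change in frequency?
5.527e+18 Hz (decrease)

Convert frequency to wavelength (c = 299792458 m/s):
λ₀ = c/f₀ = 299792458/4.222e+19 = 7.1007214e-12 m = 7.1007 pm

Calculate Compton shift:
Δλ = λ_C(1 - cos(56°)) = 1.0695 pm

Final wavelength:
λ' = λ₀ + Δλ = 7.1007 + 1.0695 = 8.1703 pm

Final frequency:
f' = c/λ' = 299792458/8.1702562e-12 = 3.6693153e+19 Hz

Frequency shift (decrease):
Δf = f₀ - f' = 4.222e+19 - 3.6693153e+19 = 5.527e+18 Hz

(Intermediate values are shown rounded; full precision is carried through to the final answer.)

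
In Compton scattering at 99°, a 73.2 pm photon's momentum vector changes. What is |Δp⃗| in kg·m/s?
1.3514e-23 kg·m/s

Photon momentum magnitude is p = h/λ.

Initial momentum:
p₀ = h/λ = 6.6261e-34/7.3200e-11 = 9.0520e-24 kg·m/s

After scattering:
λ' = λ + Δλ = 73.2 + 2.8059 = 76.0059 pm
p' = h/λ' = 6.6261e-34/7.6006e-11 = 8.7178e-24 kg·m/s

Momentum is a vector; the scattered photon's direction makes angle θ = 99° with the incident direction. The magnitude of the vector change Δp⃗ = p⃗₀ − p⃗' is found from the law of cosines:
|Δp⃗|² = p₀² + p'² − 2p₀p'cos θ
|Δp⃗|² = (9.0520e-24)² + (8.7178e-24)² − 2·9.0520e-24·8.7178e-24·cos(99°)
|Δp⃗| = 1.3514e-23 kg·m/s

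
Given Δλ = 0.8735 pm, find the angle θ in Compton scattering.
50.21°

From the Compton formula Δλ = λ_C(1 - cos θ), we can solve for θ:

cos θ = 1 - Δλ/λ_C

Given:
- Δλ = 0.8735 pm
- λ_C = h/(m_e·c) ≈ 2.42631024 pm

cos θ = 1 - 0.8735/2.42631024
cos θ = 1 - 0.360012
cos θ = 0.639988

θ = arccos(0.639988)
θ = 50.21°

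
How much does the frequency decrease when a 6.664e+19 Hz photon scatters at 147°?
3.318e+19 Hz (decrease)

Convert frequency to wavelength (c = 299792458 m/s):
λ₀ = c/f₀ = 299792458/6.664e+19 = 4.4986863e-12 m = 4.4987 pm

Calculate Compton shift:
Δλ = λ_C(1 - cos(147°)) = 4.4612 pm

Final wavelength:
λ' = λ₀ + Δλ = 4.4987 + 4.4612 = 8.9599 pm

Final frequency:
f' = c/λ' = 299792458/8.9598716e-12 = 3.3459459e+19 Hz

Frequency shift (decrease):
Δf = f₀ - f' = 6.664e+19 - 3.3459459e+19 = 3.318e+19 Hz

(Intermediate values are shown rounded; full precision is carried through to the final answer.)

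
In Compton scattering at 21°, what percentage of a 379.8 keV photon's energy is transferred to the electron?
0.0470 (or 4.70%)

Calculate initial and final photon energies:

Initial: E₀ = 379.8 keV → λ₀ = 3.2645 pm
Compton shift: Δλ = 0.1612 pm
Final wavelength: λ' = 3.4256 pm
Final energy: E' = 361.9327 keV

Fractional energy loss:
(E₀ - E')/E₀ = (379.8000 - 361.9327)/379.8000
= 17.8673/379.8000
= 0.0470
= 4.70%

(Intermediate values are shown rounded; full precision is carried through to the final answer.)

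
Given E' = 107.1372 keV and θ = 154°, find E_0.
178.0000 keV

Convert final energy to wavelength (hc ≈ 1239.842 keV·pm):
λ' = hc/E' = 1239.842 / 107.1372 = 11.5725 pm

Calculate the Compton shift:
Δλ = λ_C(1 - cos(154°))
Δλ = 2.4263 × (1 - cos(154°))
Δλ = 4.6071 pm

Initial wavelength:
λ = λ' - Δλ = 11.5725 - 4.6071 = 6.9654 pm

Initial energy:
E = hc/λ = 1239.842 / 6.9654 = 178.0000 keV

(Intermediate values are shown rounded; full precision is carried through to the final answer.)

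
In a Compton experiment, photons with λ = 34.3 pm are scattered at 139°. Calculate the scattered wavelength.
38.5575 pm

Using the Compton scattering formula:
λ' = λ + Δλ = λ + λ_C(1 - cos θ)

Given:
- Initial wavelength λ = 34.3 pm
- Scattering angle θ = 139°
- Compton wavelength λ_C ≈ 2.4263 pm

Calculate the shift:
Δλ = 2.4263 × (1 - cos(139°))
Δλ = 2.4263 × 1.7547
Δλ = 4.2575 pm

Final wavelength:
λ' = 34.3 + 4.2575 = 38.5575 pm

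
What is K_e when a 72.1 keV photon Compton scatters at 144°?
14.6610 keV

By energy conservation: K_e = E_initial - E_final

First find the scattered photon energy:
Initial wavelength: λ = hc/E = 17.1961 pm
Compton shift: Δλ = λ_C(1 - cos(144°)) = 4.3892 pm
Final wavelength: λ' = 17.1961 + 4.3892 = 21.5854 pm
Final photon energy: E' = hc/λ' = 57.4390 keV

Electron kinetic energy:
K_e = E - E' = 72.1000 - 57.4390 = 14.6610 keV

(Intermediate values are shown rounded; full precision is carried through to the final answer.)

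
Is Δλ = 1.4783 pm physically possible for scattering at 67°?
Yes, consistent

Calculate the expected shift for θ = 67°:

Δλ_expected = λ_C(1 - cos(67°))
Δλ_expected = 2.4263 × (1 - cos(67°))
Δλ_expected = 2.4263 × 0.6093
Δλ_expected = 1.4783 pm

Given shift: 1.4783 pm
Expected shift: 1.4783 pm
Difference: 0.0000 pm

The values match. This is consistent with Compton scattering at the stated angle.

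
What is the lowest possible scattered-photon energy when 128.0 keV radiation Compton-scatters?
85.2776 keV (at θ = 180°)

The scattered photon has minimum energy when its wavelength is maximum, i.e., when the Compton shift Δλ = λ_C(1 − cos θ) is maximum. This occurs at θ = 180° (backscattering), giving Δλ_max = 2λ_C = 4.8526 pm.

Initial wavelength: λ₀ = hc/E₀ = 9.6863 pm
Maximum final wavelength: λ'_max = λ₀ + 2λ_C = 9.6863 + 4.8526 = 14.5389 pm
Minimum final energy: E'_min = hc/λ'_max = 85.2776 keV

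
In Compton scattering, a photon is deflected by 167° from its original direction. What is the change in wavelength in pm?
4.7904 pm

Using the Compton scattering formula:
Δλ = λ_C(1 - cos θ)

where λ_C = h/(m_e·c) ≈ 2.4263 pm is the Compton wavelength of an electron.

For θ = 167°:
cos(167°) = -0.9744
1 - cos(167°) = 1.9744

Δλ = 2.4263 × 1.9744
Δλ = 4.7904 pm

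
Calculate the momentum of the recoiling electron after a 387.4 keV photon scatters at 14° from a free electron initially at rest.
5.0112e-23 kg·m/s

The electron is initially at rest, so by conservation of momentum:
p⃗_e = p⃗₀ − p⃗'  (incident photon momentum minus scattered photon momentum)

Photon momentum magnitudes (p = h/λ = E/c):
λ₀ = hc/E₀ = 3.2004 pm → p₀ = h/λ₀ = 2.0704e-22 kg·m/s
Δλ = λ_C(1 − cos 14°) = 0.0721 pm
λ' = 3.2725 pm → p' = h/λ' = 2.0248e-22 kg·m/s

The scattered photon makes angle θ = 14° with the incident direction, so by the law of cosines:
|p⃗_e|² = p₀² + p'² − 2p₀p'cos θ
|p⃗_e|² = (2.0704e-22)² + (2.0248e-22)² − 2·2.0704e-22·2.0248e-22·cos(14°)
|p⃗_e| = 5.0112e-23 kg·m/s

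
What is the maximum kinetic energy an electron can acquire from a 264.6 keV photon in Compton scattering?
134.6149 keV

Maximum energy transfer occurs at θ = 180° (backscattering).

Initial photon: E₀ = 264.6 keV → λ₀ = 4.6857 pm

Maximum Compton shift (at 180°):
Δλ_max = 2λ_C = 2 × 2.4263 = 4.8526 pm

Final wavelength:
λ' = 4.6857 + 4.8526 = 9.5383 pm

Minimum photon energy (maximum energy to electron):
E'_min = hc/λ' = 129.9851 keV

Maximum electron kinetic energy:
K_max = E₀ - E'_min = 264.6000 - 129.9851 = 134.6149 keV

(Intermediate values are shown rounded; full precision is carried through to the final answer.)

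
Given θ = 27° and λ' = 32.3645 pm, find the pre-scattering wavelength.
32.1000 pm

From λ' = λ + Δλ, we have λ = λ' - Δλ

First calculate the Compton shift:
Δλ = λ_C(1 - cos θ)
Δλ = 2.4263 × (1 - cos(27°))
Δλ = 2.4263 × 0.1090
Δλ = 0.2645 pm

Initial wavelength:
λ = λ' - Δλ
λ = 32.3645 - 0.2645
λ = 32.1000 pm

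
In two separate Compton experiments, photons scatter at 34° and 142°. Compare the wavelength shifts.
142° produces the larger shift by a factor of 10.459

Calculate both shifts using Δλ = λ_C(1 - cos θ):

For θ₁ = 34°:
Δλ₁ = 2.4263 × (1 - cos(34°))
Δλ₁ = 2.4263 × 0.1710
Δλ₁ = 0.4148 pm

For θ₂ = 142°:
Δλ₂ = 2.4263 × (1 - cos(142°))
Δλ₂ = 2.4263 × 1.7880
Δλ₂ = 4.3383 pm

The 142° angle produces the larger shift.
Ratio: 4.3383/0.4148 = 10.459

(Intermediate values are shown rounded; full precision is carried through to the final answer.)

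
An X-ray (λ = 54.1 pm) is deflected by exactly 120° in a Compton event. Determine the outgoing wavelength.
57.7395 pm

Using the Compton formula: λ' = λ + λ_C(1 − cos θ)

For θ = 120°, cos θ = -1/2 (exact) = -0.5000, so:
1 − cos 120° = 1 − (-1/2) = 1.5000

Δλ = λ_C × 1.5000 = 2.4263 × 1.5000 = 3.6395 pm

λ' = 54.1 + 3.6395 = 57.7395 pm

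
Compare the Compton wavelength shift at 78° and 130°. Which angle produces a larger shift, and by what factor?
130° produces the larger shift by a factor of 2.074

Calculate both shifts using Δλ = λ_C(1 - cos θ):

For θ₁ = 78°:
Δλ₁ = 2.4263 × (1 - cos(78°))
Δλ₁ = 2.4263 × 0.7921
Δλ₁ = 1.9219 pm

For θ₂ = 130°:
Δλ₂ = 2.4263 × (1 - cos(130°))
Δλ₂ = 2.4263 × 1.6428
Δλ₂ = 3.9859 pm

The 130° angle produces the larger shift.
Ratio: 3.9859/1.9219 = 2.074

(Intermediate values are shown rounded; full precision is carried through to the final answer.)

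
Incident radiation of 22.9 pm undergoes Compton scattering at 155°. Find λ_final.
27.5253 pm

Using the Compton scattering formula:
λ' = λ + Δλ = λ + λ_C(1 - cos θ)

Given:
- Initial wavelength λ = 22.9 pm
- Scattering angle θ = 155°
- Compton wavelength λ_C ≈ 2.4263 pm

Calculate the shift:
Δλ = 2.4263 × (1 - cos(155°))
Δλ = 2.4263 × 1.9063
Δλ = 4.6253 pm

Final wavelength:
λ' = 22.9 + 4.6253 = 27.5253 pm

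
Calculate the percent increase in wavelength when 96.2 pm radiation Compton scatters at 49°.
0.8675%

Calculate the Compton shift:
Δλ = λ_C(1 - cos(49°))
Δλ = 2.4263 × (1 - cos(49°))
Δλ = 2.4263 × 0.3439
Δλ = 0.8345 pm

Percentage change:
(Δλ/λ₀) × 100 = (0.8345/96.2) × 100
= 0.8675%

(Intermediate values are shown rounded; full precision is carried through to the final answer.)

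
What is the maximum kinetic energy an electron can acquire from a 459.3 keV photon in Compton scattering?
295.1268 keV

Maximum energy transfer occurs at θ = 180° (backscattering).

Initial photon: E₀ = 459.3 keV → λ₀ = 2.6994 pm

Maximum Compton shift (at 180°):
Δλ_max = 2λ_C = 2 × 2.4263 = 4.8526 pm

Final wavelength:
λ' = 2.6994 + 4.8526 = 7.5520 pm

Minimum photon energy (maximum energy to electron):
E'_min = hc/λ' = 164.1732 keV

Maximum electron kinetic energy:
K_max = E₀ - E'_min = 459.3000 - 164.1732 = 295.1268 keV

(Intermediate values are shown rounded; full precision is carried through to the final answer.)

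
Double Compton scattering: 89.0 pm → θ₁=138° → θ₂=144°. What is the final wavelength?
97.6186 pm

Apply Compton shift twice:

First scattering at θ₁ = 138°:
Δλ₁ = λ_C(1 - cos(138°))
Δλ₁ = 2.4263 × 1.7431
Δλ₁ = 4.2294 pm

After first scattering:
λ₁ = 89.0 + 4.2294 = 93.2294 pm

Second scattering at θ₂ = 144°:
Δλ₂ = λ_C(1 - cos(144°))
Δλ₂ = 2.4263 × 1.8090
Δλ₂ = 4.3892 pm

Final wavelength:
λ₂ = 93.2294 + 4.3892 = 97.6186 pm

Total shift: Δλ_total = 4.2294 + 4.3892 = 8.6186 pm

(Intermediate values are shown rounded; full precision is carried through to the final answer.)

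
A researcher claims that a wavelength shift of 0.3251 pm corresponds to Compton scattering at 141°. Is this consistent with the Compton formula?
No, inconsistent

Calculate the expected shift for θ = 141°:

Δλ_expected = λ_C(1 - cos(141°))
Δλ_expected = 2.4263 × (1 - cos(141°))
Δλ_expected = 2.4263 × 1.7771
Δλ_expected = 4.3119 pm

Given shift: 0.3251 pm
Expected shift: 4.3119 pm
Difference: 3.9868 pm

The values do not match. The given shift corresponds to θ ≈ 30.0°, not 141°.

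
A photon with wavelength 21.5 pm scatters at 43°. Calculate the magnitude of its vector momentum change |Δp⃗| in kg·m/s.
2.2274e-23 kg·m/s

Photon momentum magnitude is p = h/λ.

Initial momentum:
p₀ = h/λ = 6.6261e-34/2.1500e-11 = 3.0819e-23 kg·m/s

After scattering:
λ' = λ + Δλ = 21.5 + 0.6518 = 22.1518 pm
p' = h/λ' = 6.6261e-34/2.2152e-11 = 2.9912e-23 kg·m/s

Momentum is a vector; the scattered photon's direction makes angle θ = 43° with the incident direction. The magnitude of the vector change Δp⃗ = p⃗₀ − p⃗' is found from the law of cosines:
|Δp⃗|² = p₀² + p'² − 2p₀p'cos θ
|Δp⃗|² = (3.0819e-23)² + (2.9912e-23)² − 2·3.0819e-23·2.9912e-23·cos(43°)
|Δp⃗| = 2.2274e-23 kg·m/s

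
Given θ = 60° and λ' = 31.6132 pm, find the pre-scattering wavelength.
30.4000 pm

From λ' = λ + Δλ, we have λ = λ' - Δλ

First calculate the Compton shift:
Δλ = λ_C(1 - cos θ)
Δλ = 2.4263 × (1 - cos(60°))
Δλ = 2.4263 × 0.5000
Δλ = 1.2132 pm

Initial wavelength:
λ = λ' - Δλ
λ = 31.6132 - 1.2132
λ = 30.4000 pm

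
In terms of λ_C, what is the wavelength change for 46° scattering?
0.3053 λ_C

The Compton shift formula is:
Δλ = λ_C(1 - cos θ)

Dividing both sides by λ_C:
Δλ/λ_C = 1 - cos θ

For θ = 46°:
Δλ/λ_C = 1 - cos(46°)
Δλ/λ_C = 1 - 0.6947
Δλ/λ_C = 0.3053

This means the shift is 0.3053 × λ_C = 0.7409 pm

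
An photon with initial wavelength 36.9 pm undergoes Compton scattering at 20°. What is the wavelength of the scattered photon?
37.0463 pm

Using the Compton scattering formula:
λ' = λ + Δλ = λ + λ_C(1 - cos θ)

Given:
- Initial wavelength λ = 36.9 pm
- Scattering angle θ = 20°
- Compton wavelength λ_C ≈ 2.4263 pm

Calculate the shift:
Δλ = 2.4263 × (1 - cos(20°))
Δλ = 2.4263 × 0.0603
Δλ = 0.1463 pm

Final wavelength:
λ' = 36.9 + 0.1463 = 37.0463 pm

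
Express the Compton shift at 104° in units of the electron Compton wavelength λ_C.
1.2419 λ_C

The Compton shift formula is:
Δλ = λ_C(1 - cos θ)

Dividing both sides by λ_C:
Δλ/λ_C = 1 - cos θ

For θ = 104°:
Δλ/λ_C = 1 - cos(104°)
Δλ/λ_C = 1 - -0.2419
Δλ/λ_C = 1.2419

This means the shift is 1.2419 × λ_C = 3.0133 pm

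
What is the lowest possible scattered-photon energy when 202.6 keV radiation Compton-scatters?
112.9977 keV (at θ = 180°)

The scattered photon has minimum energy when its wavelength is maximum, i.e., when the Compton shift Δλ = λ_C(1 − cos θ) is maximum. This occurs at θ = 180° (backscattering), giving Δλ_max = 2λ_C = 4.8526 pm.

Initial wavelength: λ₀ = hc/E₀ = 6.1197 pm
Maximum final wavelength: λ'_max = λ₀ + 2λ_C = 6.1197 + 4.8526 = 10.9723 pm
Minimum final energy: E'_min = hc/λ'_max = 112.9977 keV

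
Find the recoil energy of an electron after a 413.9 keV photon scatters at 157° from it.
251.9403 keV

By energy conservation: K_e = E_initial - E_final

First find the scattered photon energy:
Initial wavelength: λ = hc/E = 2.9955 pm
Compton shift: Δλ = λ_C(1 - cos(157°)) = 4.6597 pm
Final wavelength: λ' = 2.9955 + 4.6597 = 7.6553 pm
Final photon energy: E' = hc/λ' = 161.9597 keV

Electron kinetic energy:
K_e = E - E' = 413.9000 - 161.9597 = 251.9403 keV

(Intermediate values are shown rounded; full precision is carried through to the final answer.)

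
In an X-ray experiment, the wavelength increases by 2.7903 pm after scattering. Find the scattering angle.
98.63°

From the Compton formula Δλ = λ_C(1 - cos θ), we can solve for θ:

cos θ = 1 - Δλ/λ_C

Given:
- Δλ = 2.7903 pm
- λ_C = h/(m_e·c) ≈ 2.42631024 pm

cos θ = 1 - 2.7903/2.42631024
cos θ = 1 - 1.150018
cos θ = -0.150018

θ = arccos(-0.150018)
θ = 98.63°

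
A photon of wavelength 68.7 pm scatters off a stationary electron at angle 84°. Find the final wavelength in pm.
70.8727 pm

Using the Compton scattering formula:
λ' = λ + Δλ = λ + λ_C(1 - cos θ)

Given:
- Initial wavelength λ = 68.7 pm
- Scattering angle θ = 84°
- Compton wavelength λ_C ≈ 2.4263 pm

Calculate the shift:
Δλ = 2.4263 × (1 - cos(84°))
Δλ = 2.4263 × 0.8955
Δλ = 2.1727 pm

Final wavelength:
λ' = 68.7 + 2.1727 = 70.8727 pm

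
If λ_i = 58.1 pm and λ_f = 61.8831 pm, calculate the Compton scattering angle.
124.00°

First find the wavelength shift:
Δλ = λ' - λ = 61.8831 - 58.1 = 3.7831 pm

Using Δλ = λ_C(1 - cos θ), with λ_C = h/(m_e·c) ≈ 2.42631024 pm:
cos θ = 1 - Δλ/λ_C
cos θ = 1 - 3.7831/2.42631024
cos θ = -0.559199

θ = arccos(-0.559199)
θ = 124.00°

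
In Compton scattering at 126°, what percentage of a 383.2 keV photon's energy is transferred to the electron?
0.5435 (or 54.35%)

Calculate initial and final photon energies:

Initial: E₀ = 383.2 keV → λ₀ = 3.2355 pm
Compton shift: Δλ = 3.8525 pm
Final wavelength: λ' = 7.0880 pm
Final energy: E' = 174.9224 keV

Fractional energy loss:
(E₀ - E')/E₀ = (383.2000 - 174.9224)/383.2000
= 208.2776/383.2000
= 0.5435
= 54.35%

(Intermediate values are shown rounded; full precision is carried through to the final answer.)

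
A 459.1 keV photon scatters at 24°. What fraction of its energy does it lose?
0.0721 (or 7.21%)

Calculate initial and final photon energies:

Initial: E₀ = 459.1 keV → λ₀ = 2.7006 pm
Compton shift: Δλ = 0.2098 pm
Final wavelength: λ' = 2.9104 pm
Final energy: E' = 426.0101 keV

Fractional energy loss:
(E₀ - E')/E₀ = (459.1000 - 426.0101)/459.1000
= 33.0899/459.1000
= 0.0721
= 7.21%

(Intermediate values are shown rounded; full precision is carried through to the final answer.)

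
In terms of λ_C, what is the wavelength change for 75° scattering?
0.7412 λ_C

The Compton shift formula is:
Δλ = λ_C(1 - cos θ)

Dividing both sides by λ_C:
Δλ/λ_C = 1 - cos θ

For θ = 75°:
Δλ/λ_C = 1 - cos(75°)
Δλ/λ_C = 1 - 0.2588
Δλ/λ_C = 0.7412

This means the shift is 0.7412 × λ_C = 1.7983 pm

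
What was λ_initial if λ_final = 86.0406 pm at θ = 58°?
84.9000 pm

From λ' = λ + Δλ, we have λ = λ' - Δλ

First calculate the Compton shift:
Δλ = λ_C(1 - cos θ)
Δλ = 2.4263 × (1 - cos(58°))
Δλ = 2.4263 × 0.4701
Δλ = 1.1406 pm

Initial wavelength:
λ = λ' - Δλ
λ = 86.0406 - 1.1406
λ = 84.9000 pm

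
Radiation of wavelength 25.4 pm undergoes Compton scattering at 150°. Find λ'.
29.9276 pm

Using the Compton formula: λ' = λ + λ_C(1 − cos θ)

For θ = 150°, cos θ = -√3/2 (exact) ≈ -0.8660, so:
1 − cos 150° = 1 − (-√3/2) ≈ 1.8660

Δλ = λ_C × 1.8660 = 2.4263 × 1.8660 = 4.5276 pm

λ' = 25.4 + 4.5276 = 29.9276 pm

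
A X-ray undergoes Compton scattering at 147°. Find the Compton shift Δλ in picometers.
4.4612 pm

Using the Compton scattering formula:
Δλ = λ_C(1 - cos θ)

where λ_C = h/(m_e·c) ≈ 2.4263 pm is the Compton wavelength of an electron.

For θ = 147°:
cos(147°) = -0.8387
1 - cos(147°) = 1.8387

Δλ = 2.4263 × 1.8387
Δλ = 4.4612 pm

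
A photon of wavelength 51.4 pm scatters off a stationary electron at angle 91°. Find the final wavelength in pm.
53.8687 pm

Using the Compton scattering formula:
λ' = λ + Δλ = λ + λ_C(1 - cos θ)

Given:
- Initial wavelength λ = 51.4 pm
- Scattering angle θ = 91°
- Compton wavelength λ_C ≈ 2.4263 pm

Calculate the shift:
Δλ = 2.4263 × (1 - cos(91°))
Δλ = 2.4263 × 1.0175
Δλ = 2.4687 pm

Final wavelength:
λ' = 51.4 + 2.4687 = 53.8687 pm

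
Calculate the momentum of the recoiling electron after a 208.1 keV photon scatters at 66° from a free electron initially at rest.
1.1085e-22 kg·m/s

The electron is initially at rest, so by conservation of momentum:
p⃗_e = p⃗₀ − p⃗'  (incident photon momentum minus scattered photon momentum)

Photon momentum magnitudes (p = h/λ = E/c):
λ₀ = hc/E₀ = 5.9579 pm → p₀ = h/λ₀ = 1.1121e-22 kg·m/s
Δλ = λ_C(1 − cos 66°) = 1.4394 pm
λ' = 7.3974 pm → p' = h/λ' = 8.9574e-23 kg·m/s

The scattered photon makes angle θ = 66° with the incident direction, so by the law of cosines:
|p⃗_e|² = p₀² + p'² − 2p₀p'cos θ
|p⃗_e|² = (1.1121e-22)² + (8.9574e-23)² − 2·1.1121e-22·8.9574e-23·cos(66°)
|p⃗_e| = 1.1085e-22 kg·m/s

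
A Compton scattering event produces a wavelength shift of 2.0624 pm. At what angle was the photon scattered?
81.37°

From the Compton formula Δλ = λ_C(1 - cos θ), we can solve for θ:

cos θ = 1 - Δλ/λ_C

Given:
- Δλ = 2.0624 pm
- λ_C = h/(m_e·c) ≈ 2.42631024 pm

cos θ = 1 - 2.0624/2.42631024
cos θ = 1 - 0.850015
cos θ = 0.149985

θ = arccos(0.149985)
θ = 81.37°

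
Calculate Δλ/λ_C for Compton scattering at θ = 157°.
1.9205 λ_C

The Compton shift formula is:
Δλ = λ_C(1 - cos θ)

Dividing both sides by λ_C:
Δλ/λ_C = 1 - cos θ

For θ = 157°:
Δλ/λ_C = 1 - cos(157°)
Δλ/λ_C = 1 - -0.9205
Δλ/λ_C = 1.9205

This means the shift is 1.9205 × λ_C = 4.6597 pm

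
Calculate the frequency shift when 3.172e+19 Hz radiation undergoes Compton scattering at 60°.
3.608e+18 Hz (decrease)

Convert frequency to wavelength (c = 299792458 m/s):
λ₀ = c/f₀ = 299792458/3.172e+19 = 9.4512124e-12 m = 9.4512 pm

Calculate Compton shift:
Δλ = λ_C(1 - cos(60°)) = 1.2132 pm

Final wavelength:
λ' = λ₀ + Δλ = 9.4512 + 1.2132 = 10.6644 pm

Final frequency:
f' = c/λ' = 299792458/1.0664368e-11 = 2.8111602e+19 Hz

Frequency shift (decrease):
Δf = f₀ - f' = 3.172e+19 - 2.8111602e+19 = 3.608e+18 Hz

(Intermediate values are shown rounded; full precision is carried through to the final answer.)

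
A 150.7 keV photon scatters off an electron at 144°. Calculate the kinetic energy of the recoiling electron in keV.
52.4282 keV

By energy conservation: K_e = E_initial - E_final

First find the scattered photon energy:
Initial wavelength: λ = hc/E = 8.2272 pm
Compton shift: Δλ = λ_C(1 - cos(144°)) = 4.3892 pm
Final wavelength: λ' = 8.2272 + 4.3892 = 12.6165 pm
Final photon energy: E' = hc/λ' = 98.2718 keV

Electron kinetic energy:
K_e = E - E' = 150.7000 - 98.2718 = 52.4282 keV

(Intermediate values are shown rounded; full precision is carried through to the final answer.)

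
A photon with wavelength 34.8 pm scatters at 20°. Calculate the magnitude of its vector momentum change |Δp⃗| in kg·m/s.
6.5993e-24 kg·m/s

Photon momentum magnitude is p = h/λ.

Initial momentum:
p₀ = h/λ = 6.6261e-34/3.4800e-11 = 1.9040e-23 kg·m/s

After scattering:
λ' = λ + Δλ = 34.8 + 0.1463 = 34.9463 pm
p' = h/λ' = 6.6261e-34/3.4946e-11 = 1.8961e-23 kg·m/s

Momentum is a vector; the scattered photon's direction makes angle θ = 20° with the incident direction. The magnitude of the vector change Δp⃗ = p⃗₀ − p⃗' is found from the law of cosines:
|Δp⃗|² = p₀² + p'² − 2p₀p'cos θ
|Δp⃗|² = (1.9040e-23)² + (1.8961e-23)² − 2·1.9040e-23·1.8961e-23·cos(20°)
|Δp⃗| = 6.5993e-24 kg·m/s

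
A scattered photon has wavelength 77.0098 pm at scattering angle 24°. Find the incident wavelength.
76.8000 pm

From λ' = λ + Δλ, we have λ = λ' - Δλ

First calculate the Compton shift:
Δλ = λ_C(1 - cos θ)
Δλ = 2.4263 × (1 - cos(24°))
Δλ = 2.4263 × 0.0865
Δλ = 0.2098 pm

Initial wavelength:
λ = λ' - Δλ
λ = 77.0098 - 0.2098
λ = 76.8000 pm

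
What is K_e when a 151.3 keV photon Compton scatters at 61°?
20.0248 keV

By energy conservation: K_e = E_initial - E_final

First find the scattered photon energy:
Initial wavelength: λ = hc/E = 8.1946 pm
Compton shift: Δλ = λ_C(1 - cos(61°)) = 1.2500 pm
Final wavelength: λ' = 8.1946 + 1.2500 = 9.4446 pm
Final photon energy: E' = hc/λ' = 131.2752 keV

Electron kinetic energy:
K_e = E - E' = 151.3000 - 131.2752 = 20.0248 keV

(Intermediate values are shown rounded; full precision is carried through to the final answer.)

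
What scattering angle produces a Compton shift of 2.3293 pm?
87.71°

From the Compton formula Δλ = λ_C(1 - cos θ), we can solve for θ:

cos θ = 1 - Δλ/λ_C

Given:
- Δλ = 2.3293 pm
- λ_C = h/(m_e·c) ≈ 2.42631024 pm

cos θ = 1 - 2.3293/2.42631024
cos θ = 1 - 0.960017
cos θ = 0.039983

θ = arccos(0.039983)
θ = 87.71°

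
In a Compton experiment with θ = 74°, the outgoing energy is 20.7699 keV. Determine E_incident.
21.4000 keV

Convert final energy to wavelength (hc ≈ 1239.842 keV·pm):
λ' = hc/E' = 1239.842 / 20.7699 = 59.6942 pm

Calculate the Compton shift:
Δλ = λ_C(1 - cos(74°))
Δλ = 2.4263 × (1 - cos(74°))
Δλ = 1.7575 pm

Initial wavelength:
λ = λ' - Δλ = 59.6942 - 1.7575 = 57.9366 pm

Initial energy:
E = hc/λ = 1239.842 / 57.9366 = 21.4000 keV

(Intermediate values are shown rounded; full precision is carried through to the final answer.)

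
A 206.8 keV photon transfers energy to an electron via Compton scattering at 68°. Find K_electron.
41.7686 keV

By energy conservation: K_e = E_initial - E_final

First find the scattered photon energy:
Initial wavelength: λ = hc/E = 5.9954 pm
Compton shift: Δλ = λ_C(1 - cos(68°)) = 1.5174 pm
Final wavelength: λ' = 5.9954 + 1.5174 = 7.5128 pm
Final photon energy: E' = hc/λ' = 165.0314 keV

Electron kinetic energy:
K_e = E - E' = 206.8000 - 165.0314 = 41.7686 keV

(Intermediate values are shown rounded; full precision is carried through to the final answer.)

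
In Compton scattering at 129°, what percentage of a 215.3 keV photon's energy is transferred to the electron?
0.4071 (or 40.71%)

Calculate initial and final photon energies:

Initial: E₀ = 215.3 keV → λ₀ = 5.7587 pm
Compton shift: Δλ = 3.9532 pm
Final wavelength: λ' = 9.7119 pm
Final energy: E' = 127.6620 keV

Fractional energy loss:
(E₀ - E')/E₀ = (215.3000 - 127.6620)/215.3000
= 87.6380/215.3000
= 0.4071
= 40.71%

(Intermediate values are shown rounded; full precision is carried through to the final answer.)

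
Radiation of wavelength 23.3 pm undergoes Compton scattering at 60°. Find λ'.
24.5132 pm

Using the Compton formula: λ' = λ + λ_C(1 − cos θ)

For θ = 60°, cos θ = 1/2 (exact) = 0.5000, so:
1 − cos 60° = 1 − (1/2) = 0.5000

Δλ = λ_C × 0.5000 = 2.4263 × 0.5000 = 1.2132 pm

λ' = 23.3 + 1.2132 = 24.5132 pm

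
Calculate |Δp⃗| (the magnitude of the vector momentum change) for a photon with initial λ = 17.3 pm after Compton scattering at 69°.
4.1678e-23 kg·m/s

Photon momentum magnitude is p = h/λ.

Initial momentum:
p₀ = h/λ = 6.6261e-34/1.7300e-11 = 3.8301e-23 kg·m/s

After scattering:
λ' = λ + Δλ = 17.3 + 1.5568 = 18.8568 pm
p' = h/λ' = 6.6261e-34/1.8857e-11 = 3.5139e-23 kg·m/s

Momentum is a vector; the scattered photon's direction makes angle θ = 69° with the incident direction. The magnitude of the vector change Δp⃗ = p⃗₀ − p⃗' is found from the law of cosines:
|Δp⃗|² = p₀² + p'² − 2p₀p'cos θ
|Δp⃗|² = (3.8301e-23)² + (3.5139e-23)² − 2·3.8301e-23·3.5139e-23·cos(69°)
|Δp⃗| = 4.1678e-23 kg·m/s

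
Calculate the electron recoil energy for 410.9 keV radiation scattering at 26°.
30.9229 keV

By energy conservation: K_e = E_initial - E_final

First find the scattered photon energy:
Initial wavelength: λ = hc/E = 3.0174 pm
Compton shift: Δλ = λ_C(1 - cos(26°)) = 0.2456 pm
Final wavelength: λ' = 3.0174 + 0.2456 = 3.2629 pm
Final photon energy: E' = hc/λ' = 379.9771 keV

Electron kinetic energy:
K_e = E - E' = 410.9000 - 379.9771 = 30.9229 keV

(Intermediate values are shown rounded; full precision is carried through to the final answer.)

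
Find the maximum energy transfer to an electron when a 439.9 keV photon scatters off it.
278.2746 keV

Maximum energy transfer occurs at θ = 180° (backscattering).

Initial photon: E₀ = 439.9 keV → λ₀ = 2.8185 pm

Maximum Compton shift (at 180°):
Δλ_max = 2λ_C = 2 × 2.4263 = 4.8526 pm

Final wavelength:
λ' = 2.8185 + 4.8526 = 7.6711 pm

Minimum photon energy (maximum energy to electron):
E'_min = hc/λ' = 161.6254 keV

Maximum electron kinetic energy:
K_max = E₀ - E'_min = 439.9000 - 161.6254 = 278.2746 keV

(Intermediate values are shown rounded; full precision is carried through to the final answer.)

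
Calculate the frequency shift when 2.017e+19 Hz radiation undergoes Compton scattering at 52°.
1.191e+18 Hz (decrease)

Convert frequency to wavelength (c = 299792458 m/s):
λ₀ = c/f₀ = 299792458/2.017e+19 = 1.4863285e-11 m = 14.8633 pm

Calculate Compton shift:
Δλ = λ_C(1 - cos(52°)) = 0.9325 pm

Final wavelength:
λ' = λ₀ + Δλ = 14.8633 + 0.9325 = 15.7958 pm

Final frequency:
f' = c/λ' = 299792458/1.5795809e-11 = 1.8979240e+19 Hz

Frequency shift (decrease):
Δf = f₀ - f' = 2.017e+19 - 1.8979240e+19 = 1.191e+18 Hz

(Intermediate values are shown rounded; full precision is carried through to the final answer.)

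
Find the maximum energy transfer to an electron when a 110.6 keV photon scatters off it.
33.4127 keV

Maximum energy transfer occurs at θ = 180° (backscattering).

Initial photon: E₀ = 110.6 keV → λ₀ = 11.2101 pm

Maximum Compton shift (at 180°):
Δλ_max = 2λ_C = 2 × 2.4263 = 4.8526 pm

Final wavelength:
λ' = 11.2101 + 4.8526 = 16.0628 pm

Minimum photon energy (maximum energy to electron):
E'_min = hc/λ' = 77.1873 keV

Maximum electron kinetic energy:
K_max = E₀ - E'_min = 110.6000 - 77.1873 = 33.4127 keV

(Intermediate values are shown rounded; full precision is carried through to the final answer.)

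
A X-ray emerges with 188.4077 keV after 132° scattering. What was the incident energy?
489.9003 keV

Convert final energy to wavelength (hc ≈ 1239.842 keV·pm):
λ' = hc/E' = 1239.842 / 188.4077 = 6.5806 pm

Calculate the Compton shift:
Δλ = λ_C(1 - cos(132°))
Δλ = 2.4263 × (1 - cos(132°))
Δλ = 4.0498 pm

Initial wavelength:
λ = λ' - Δλ = 6.5806 - 4.0498 = 2.5308 pm

Initial energy:
E = hc/λ = 1239.842 / 2.5308 = 489.9003 keV

(Intermediate values are shown rounded; full precision is carried through to the final answer.)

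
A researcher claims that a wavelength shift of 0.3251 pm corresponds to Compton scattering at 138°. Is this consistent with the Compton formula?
No, inconsistent

Calculate the expected shift for θ = 138°:

Δλ_expected = λ_C(1 - cos(138°))
Δλ_expected = 2.4263 × (1 - cos(138°))
Δλ_expected = 2.4263 × 1.7431
Δλ_expected = 4.2294 pm

Given shift: 0.3251 pm
Expected shift: 4.2294 pm
Difference: 3.9043 pm

The values do not match. The given shift corresponds to θ ≈ 30.0°, not 138°.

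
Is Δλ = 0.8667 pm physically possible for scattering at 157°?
No, inconsistent

Calculate the expected shift for θ = 157°:

Δλ_expected = λ_C(1 - cos(157°))
Δλ_expected = 2.4263 × (1 - cos(157°))
Δλ_expected = 2.4263 × 1.9205
Δλ_expected = 4.6597 pm

Given shift: 0.8667 pm
Expected shift: 4.6597 pm
Difference: 3.7930 pm

The values do not match. The given shift corresponds to θ ≈ 50.0°, not 157°.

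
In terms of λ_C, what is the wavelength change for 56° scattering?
0.4408 λ_C

The Compton shift formula is:
Δλ = λ_C(1 - cos θ)

Dividing both sides by λ_C:
Δλ/λ_C = 1 - cos θ

For θ = 56°:
Δλ/λ_C = 1 - cos(56°)
Δλ/λ_C = 1 - 0.5592
Δλ/λ_C = 0.4408

This means the shift is 0.4408 × λ_C = 1.0695 pm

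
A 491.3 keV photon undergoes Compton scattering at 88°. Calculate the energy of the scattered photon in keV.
254.8374 keV

First convert energy to wavelength:
λ = hc/E, with hc ≈ 1239.842 keV·pm (i.e. 1239.842 eV·nm)

For E = 491.3 keV = 491300 eV:
λ = 1239.842 keV·pm / 491.3 keV
λ = 2.5236 pm

Calculate the Compton shift:
Δλ = λ_C(1 - cos(88°)) = 2.4263 × 0.9651
Δλ = 2.3416 pm

Final wavelength:
λ' = 2.5236 + 2.3416 = 4.8652 pm

Final energy:
E' = hc/λ' = 1239.842 / 4.8652 = 254.8374 keV

(Intermediate values are shown rounded; full precision is carried through to the final answer.)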